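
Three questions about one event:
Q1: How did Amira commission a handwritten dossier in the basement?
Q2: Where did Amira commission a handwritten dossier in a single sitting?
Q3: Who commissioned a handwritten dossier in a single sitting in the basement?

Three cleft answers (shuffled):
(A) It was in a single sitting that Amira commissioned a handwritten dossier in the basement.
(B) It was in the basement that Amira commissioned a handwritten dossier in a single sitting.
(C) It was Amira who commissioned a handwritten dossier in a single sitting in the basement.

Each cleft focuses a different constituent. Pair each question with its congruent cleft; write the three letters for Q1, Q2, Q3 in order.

ABC

Q1 asks about the manner; cleft (A) focuses "in a single sitting", which is the manner — so Q1 → A.
Q2 asks about the location; cleft (B) focuses "in the basement", which is the location — so Q2 → B.
Q3 asks about the subject (agent); cleft (C) focuses "Amira", which is the subject (agent) — so Q3 → C.
Mapping: Q1→A, Q2→B, Q3→C.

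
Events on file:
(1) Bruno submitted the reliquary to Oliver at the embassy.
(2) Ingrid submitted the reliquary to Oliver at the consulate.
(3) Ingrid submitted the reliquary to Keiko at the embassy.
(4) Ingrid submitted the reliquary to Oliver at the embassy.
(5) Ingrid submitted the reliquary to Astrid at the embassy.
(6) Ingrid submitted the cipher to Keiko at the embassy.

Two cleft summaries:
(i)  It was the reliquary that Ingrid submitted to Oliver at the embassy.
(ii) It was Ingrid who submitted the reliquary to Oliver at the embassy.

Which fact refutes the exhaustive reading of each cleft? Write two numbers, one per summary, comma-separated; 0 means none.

Summary (i) focuses "the reliquary" (the thing); background agent = Ingrid, recipient = Oliver, setting = at the embassy. No fact matches that background with a different thing, so 0.
Summary (ii) focuses "Ingrid" (the agent); background thing = the reliquary, recipient = Oliver, setting = at the embassy. Fact (1) matches that background with agent = Bruno — refutes (ii).

0, 1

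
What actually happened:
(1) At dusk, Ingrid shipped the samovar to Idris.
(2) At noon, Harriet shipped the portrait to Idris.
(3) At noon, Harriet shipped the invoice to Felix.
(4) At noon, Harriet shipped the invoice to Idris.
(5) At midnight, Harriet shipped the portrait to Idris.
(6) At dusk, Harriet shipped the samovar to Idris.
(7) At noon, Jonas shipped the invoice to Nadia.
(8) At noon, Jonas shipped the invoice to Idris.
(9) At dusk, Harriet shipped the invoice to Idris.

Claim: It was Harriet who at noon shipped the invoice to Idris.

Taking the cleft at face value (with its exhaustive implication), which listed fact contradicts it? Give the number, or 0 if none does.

8

Focus of the cleft: "Harriet" (the agent). Presupposed background: thing = the invoice, recipient = Idris, setting = at noon.
The exhaustive reading says no other agent fits that background.
Fact (8) shares the background but with agent = Jonas; exhaustivity is violated.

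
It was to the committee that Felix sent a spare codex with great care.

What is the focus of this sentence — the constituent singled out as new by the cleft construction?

to the committee

In an it-cleft "It was X that/who ...", the clefted constituent X is the focus; the that/who-clause expresses the presupposed open proposition.
Here the focus is "to the committee". The backgrounded (presupposed) material includes "Felix", "a spare codex" and "with great care".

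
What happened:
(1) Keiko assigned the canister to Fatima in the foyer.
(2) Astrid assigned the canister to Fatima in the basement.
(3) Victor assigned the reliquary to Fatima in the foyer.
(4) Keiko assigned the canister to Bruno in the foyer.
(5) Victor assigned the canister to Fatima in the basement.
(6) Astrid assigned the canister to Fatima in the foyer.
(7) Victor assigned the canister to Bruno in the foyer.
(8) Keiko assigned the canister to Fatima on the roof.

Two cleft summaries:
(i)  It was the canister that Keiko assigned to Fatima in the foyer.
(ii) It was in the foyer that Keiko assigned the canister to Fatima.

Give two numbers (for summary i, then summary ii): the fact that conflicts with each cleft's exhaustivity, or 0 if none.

0, 8

(i): focus "the canister". No fact shares same agent, recipient, setting (Keiko / Fatima / in the foyer) with a different thing. 0.
(ii): focus "in the foyer". Looking for same agent, thing, recipient (Keiko / the canister / Fatima) with some other setting — fact (8) has on the roof there. Refuted.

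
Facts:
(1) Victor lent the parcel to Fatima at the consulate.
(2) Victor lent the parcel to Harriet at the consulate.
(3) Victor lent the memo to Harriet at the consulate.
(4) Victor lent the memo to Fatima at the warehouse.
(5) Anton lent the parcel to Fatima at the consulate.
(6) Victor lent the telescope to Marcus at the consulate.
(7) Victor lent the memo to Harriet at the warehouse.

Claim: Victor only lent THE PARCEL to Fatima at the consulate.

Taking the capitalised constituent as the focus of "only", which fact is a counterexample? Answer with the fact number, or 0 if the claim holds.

0

The capitals mark "the parcel" as focus. So "only" rules out other things, with the rest (same agent, recipient, setting (Victor / Fatima / at the consulate)) as background.
Every other fact changes something in the background, not just the thing. Nothing refutes the claim.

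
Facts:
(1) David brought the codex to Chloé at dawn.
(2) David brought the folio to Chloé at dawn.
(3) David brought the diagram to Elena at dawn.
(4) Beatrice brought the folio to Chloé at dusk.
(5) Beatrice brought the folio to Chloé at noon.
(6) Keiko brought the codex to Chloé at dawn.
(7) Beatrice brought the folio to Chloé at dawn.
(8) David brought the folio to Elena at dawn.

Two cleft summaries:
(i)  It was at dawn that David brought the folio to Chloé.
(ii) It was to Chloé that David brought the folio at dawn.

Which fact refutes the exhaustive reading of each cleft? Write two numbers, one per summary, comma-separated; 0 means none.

(i): focus "at dawn". No fact shares same agent, thing, recipient (David / the folio / Chloé) with a different setting. 0.
(ii): focus "Chloé". Looking for same agent, thing, setting (David / the folio / at dawn) with some other recipient — fact (8) has Elena there. Refuted.

0, 8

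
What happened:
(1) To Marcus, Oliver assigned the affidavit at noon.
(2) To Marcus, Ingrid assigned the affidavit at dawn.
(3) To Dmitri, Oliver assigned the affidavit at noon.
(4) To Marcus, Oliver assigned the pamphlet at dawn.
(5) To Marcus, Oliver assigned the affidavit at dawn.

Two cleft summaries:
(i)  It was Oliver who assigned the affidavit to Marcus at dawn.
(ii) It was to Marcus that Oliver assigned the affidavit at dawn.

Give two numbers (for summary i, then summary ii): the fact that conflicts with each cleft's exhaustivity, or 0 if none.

Summary (i) focuses "Oliver" (the agent); background the affidavit as thing and Marcus as recipient and at dawn as setting. Fact (2) matches that background with agent = Ingrid — refutes (i).
Summary (ii) focuses "Marcus" (the recipient); background Oliver as agent and the affidavit as thing and at dawn as setting. No fact matches that background with a different recipient, so 0.

2, 0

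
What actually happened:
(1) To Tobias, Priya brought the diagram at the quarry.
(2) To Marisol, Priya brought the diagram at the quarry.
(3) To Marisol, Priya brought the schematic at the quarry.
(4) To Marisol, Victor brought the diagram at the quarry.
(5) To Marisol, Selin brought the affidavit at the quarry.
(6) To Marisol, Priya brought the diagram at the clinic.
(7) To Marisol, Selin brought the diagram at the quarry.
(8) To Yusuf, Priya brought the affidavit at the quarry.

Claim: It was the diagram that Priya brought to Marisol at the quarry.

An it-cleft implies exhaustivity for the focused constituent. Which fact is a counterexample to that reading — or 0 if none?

The cleft puts "the diagram" in focus and presupposes the open proposition with Priya as agent and Marisol as recipient and at the quarry as setting.
Exhaustivity: the diagram is the only thing satisfying that background.
Fact (3) shares the background but with thing = the schematic; exhaustivity is violated.

3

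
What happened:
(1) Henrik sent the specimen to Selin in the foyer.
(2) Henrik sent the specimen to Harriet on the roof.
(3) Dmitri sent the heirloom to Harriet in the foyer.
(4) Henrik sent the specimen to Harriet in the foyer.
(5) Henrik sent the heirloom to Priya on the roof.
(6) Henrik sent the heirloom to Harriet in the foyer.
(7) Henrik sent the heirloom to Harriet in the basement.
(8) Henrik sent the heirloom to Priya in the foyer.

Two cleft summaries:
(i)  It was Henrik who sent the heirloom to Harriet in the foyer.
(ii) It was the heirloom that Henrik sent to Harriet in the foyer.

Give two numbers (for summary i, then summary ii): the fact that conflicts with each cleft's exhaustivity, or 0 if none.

3, 4

Summary (i) focuses "Henrik" (the agent); background thing = the heirloom, recipient = Harriet, setting = in the foyer. Fact (3) matches that background with agent = Dmitri — refutes (i).
Summary (ii) focuses "the heirloom" (the thing); background agent = Henrik, recipient = Harriet, setting = in the foyer. Fact (4) matches that background with thing = the specimen — refutes (ii).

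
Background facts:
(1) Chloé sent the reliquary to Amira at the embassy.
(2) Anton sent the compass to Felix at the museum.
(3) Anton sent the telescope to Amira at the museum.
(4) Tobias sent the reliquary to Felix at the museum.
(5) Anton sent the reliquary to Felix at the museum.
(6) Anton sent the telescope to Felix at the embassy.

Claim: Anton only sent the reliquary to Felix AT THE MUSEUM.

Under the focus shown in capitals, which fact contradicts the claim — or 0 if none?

The capitals mark "at the museum" as focus. So "only" rules out other settings, with the rest (same agent, thing, recipient (Anton / the reliquary / Felix)) as background.
Every other fact changes something in the background, not just the setting. Nothing refutes the claim.

0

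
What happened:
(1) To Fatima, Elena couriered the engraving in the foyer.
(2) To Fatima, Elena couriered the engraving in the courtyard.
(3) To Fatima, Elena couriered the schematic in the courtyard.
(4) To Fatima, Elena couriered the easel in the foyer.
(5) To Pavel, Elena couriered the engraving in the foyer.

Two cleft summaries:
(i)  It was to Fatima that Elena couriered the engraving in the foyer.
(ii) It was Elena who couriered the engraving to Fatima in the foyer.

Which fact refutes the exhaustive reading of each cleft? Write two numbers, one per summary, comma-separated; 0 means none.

5, 0

(i): focus "Fatima". Looking for agent = Elena, thing = the engraving, setting = in the foyer with some other recipient — fact (5) has Pavel there. Refuted.
(ii): focus "Elena". No fact shares thing = the engraving, recipient = Fatima, setting = in the foyer with a different agent. 0.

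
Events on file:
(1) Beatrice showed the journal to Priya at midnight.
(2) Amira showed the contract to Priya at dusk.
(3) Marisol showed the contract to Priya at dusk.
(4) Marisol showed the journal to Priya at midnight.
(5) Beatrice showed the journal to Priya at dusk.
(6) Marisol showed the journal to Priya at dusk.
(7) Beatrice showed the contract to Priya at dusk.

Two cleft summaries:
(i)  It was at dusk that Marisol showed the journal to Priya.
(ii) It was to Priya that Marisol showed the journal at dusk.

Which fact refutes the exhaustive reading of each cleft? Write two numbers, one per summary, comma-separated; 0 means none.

Summary (i) focuses "at dusk" (the setting); background Marisol as agent and the journal as thing and Priya as recipient. Fact (4) matches that background with setting = at midnight — refutes (i).
Summary (ii) focuses "Priya" (the recipient); background Marisol as agent and the journal as thing and at dusk as setting. No fact matches that background with a different recipient, so 0.

4, 0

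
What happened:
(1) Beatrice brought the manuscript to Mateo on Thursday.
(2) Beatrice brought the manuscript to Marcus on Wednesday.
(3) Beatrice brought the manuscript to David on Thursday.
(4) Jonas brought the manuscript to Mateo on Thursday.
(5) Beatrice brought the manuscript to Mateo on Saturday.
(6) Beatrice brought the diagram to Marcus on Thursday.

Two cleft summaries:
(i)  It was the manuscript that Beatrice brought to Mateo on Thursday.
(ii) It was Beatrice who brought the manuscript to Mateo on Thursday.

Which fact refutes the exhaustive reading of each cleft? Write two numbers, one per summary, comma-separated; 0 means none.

0, 4

(i): focus "the manuscript". No fact shares Beatrice as agent and Mateo as recipient and on Thursday as setting with a different thing. 0.
(ii): focus "Beatrice". Looking for the manuscript as thing and Mateo as recipient and on Thursday as setting with some other agent — fact (4) has Jonas there. Refuted.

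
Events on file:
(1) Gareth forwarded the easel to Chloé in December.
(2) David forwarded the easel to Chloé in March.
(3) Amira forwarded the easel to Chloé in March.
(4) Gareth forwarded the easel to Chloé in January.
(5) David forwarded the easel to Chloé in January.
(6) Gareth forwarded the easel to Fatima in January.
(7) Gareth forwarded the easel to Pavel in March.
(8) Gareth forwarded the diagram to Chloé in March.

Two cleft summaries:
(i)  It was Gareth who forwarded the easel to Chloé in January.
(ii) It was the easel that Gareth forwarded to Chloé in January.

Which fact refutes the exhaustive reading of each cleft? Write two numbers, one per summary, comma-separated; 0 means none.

5, 0

Summary (i) focuses "Gareth" (the agent); background the easel as thing and Chloé as recipient and in January as setting. Fact (5) matches that background with agent = David — refutes (i).
Summary (ii) focuses "the easel" (the thing); background Gareth as agent and Chloé as recipient and in January as setting. No fact matches that background with a different thing, so 0.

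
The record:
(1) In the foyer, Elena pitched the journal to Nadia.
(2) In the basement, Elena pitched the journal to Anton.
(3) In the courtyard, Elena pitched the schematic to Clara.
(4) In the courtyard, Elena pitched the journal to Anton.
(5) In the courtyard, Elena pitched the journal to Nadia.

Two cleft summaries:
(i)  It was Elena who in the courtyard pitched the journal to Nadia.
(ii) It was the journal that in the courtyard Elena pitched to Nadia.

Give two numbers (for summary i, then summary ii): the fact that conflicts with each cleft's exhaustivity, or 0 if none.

0, 0

(i): focus "Elena". No fact shares thing = the journal, recipient = Nadia, setting = in the courtyard with a different agent. 0.
(ii): focus "the journal". No fact shares agent = Elena, recipient = Nadia, setting = in the courtyard with a different thing. 0.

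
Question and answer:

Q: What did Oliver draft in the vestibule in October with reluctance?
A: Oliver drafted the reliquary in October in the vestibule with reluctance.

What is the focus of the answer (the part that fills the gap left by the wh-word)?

the reliquary

The wh-word "what" asks about the direct object.
In the answer, "Oliver", "in the vestibule", "with reluctance" and "in October" are given — repeated from the question.
The constituent filling the direct object gap is "the reliquary"; that is the focus and would carry nuclear stress.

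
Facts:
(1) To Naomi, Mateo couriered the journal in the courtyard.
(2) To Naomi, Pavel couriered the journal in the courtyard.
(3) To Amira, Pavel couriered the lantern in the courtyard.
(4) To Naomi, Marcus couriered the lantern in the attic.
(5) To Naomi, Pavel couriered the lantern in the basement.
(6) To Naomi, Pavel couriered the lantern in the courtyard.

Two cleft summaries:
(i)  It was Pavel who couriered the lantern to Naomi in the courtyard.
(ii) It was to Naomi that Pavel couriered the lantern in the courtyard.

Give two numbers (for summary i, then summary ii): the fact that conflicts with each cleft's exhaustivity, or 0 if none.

Summary (i) focuses "Pavel" (the agent); background thing = the lantern, recipient = Naomi, setting = in the courtyard. No fact matches that background with a different agent, so 0.
Summary (ii) focuses "Naomi" (the recipient); background agent = Pavel, thing = the lantern, setting = in the courtyard. Fact (3) matches that background with recipient = Amira — refutes (ii).

0, 3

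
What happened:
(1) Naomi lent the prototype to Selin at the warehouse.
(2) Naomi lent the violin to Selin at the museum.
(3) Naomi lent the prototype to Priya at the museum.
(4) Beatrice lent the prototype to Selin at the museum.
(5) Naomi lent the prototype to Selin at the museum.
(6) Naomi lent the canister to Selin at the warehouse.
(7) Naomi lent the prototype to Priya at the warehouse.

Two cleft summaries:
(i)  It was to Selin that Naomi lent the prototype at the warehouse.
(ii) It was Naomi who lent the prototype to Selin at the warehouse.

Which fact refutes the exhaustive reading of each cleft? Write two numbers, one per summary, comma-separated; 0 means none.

7, 0

Summary (i) focuses "Selin" (the recipient); background Naomi as agent and the prototype as thing and at the warehouse as setting. Fact (7) matches that background with recipient = Priya — refutes (i).
Summary (ii) focuses "Naomi" (the agent); background the prototype as thing and Selin as recipient and at the warehouse as setting. No fact matches that background with a different agent, so 0.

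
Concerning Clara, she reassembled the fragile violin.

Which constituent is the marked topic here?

The construction explicitly marks "Clara" as what the sentence is about — the topic.
The remainder of the clause is the comment (what is said about the topic).

Clara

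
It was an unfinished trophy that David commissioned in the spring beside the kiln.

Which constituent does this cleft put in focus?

an unfinished trophy

In an it-cleft "It was X that/who ...", the clefted constituent X is the focus; the that/who-clause expresses the presupposed open proposition.
Here the focus is "an unfinished trophy". The backgrounded (presupposed) material includes "David", "in the spring" and "beside the kiln".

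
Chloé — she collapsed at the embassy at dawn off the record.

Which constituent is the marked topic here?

Chloé

The construction explicitly marks "Chloé" as what the sentence is about — the topic.
The remainder of the clause is the comment (what is said about the topic).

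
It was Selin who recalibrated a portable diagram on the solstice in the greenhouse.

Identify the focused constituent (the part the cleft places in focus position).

In an it-cleft "It was X that/who ...", the clefted constituent X is the focus; the that/who-clause expresses the presupposed open proposition.
Here the focus is "Selin". The backgrounded (presupposed) material includes "a portable diagram", "on the solstice" and "in the greenhouse".

Selin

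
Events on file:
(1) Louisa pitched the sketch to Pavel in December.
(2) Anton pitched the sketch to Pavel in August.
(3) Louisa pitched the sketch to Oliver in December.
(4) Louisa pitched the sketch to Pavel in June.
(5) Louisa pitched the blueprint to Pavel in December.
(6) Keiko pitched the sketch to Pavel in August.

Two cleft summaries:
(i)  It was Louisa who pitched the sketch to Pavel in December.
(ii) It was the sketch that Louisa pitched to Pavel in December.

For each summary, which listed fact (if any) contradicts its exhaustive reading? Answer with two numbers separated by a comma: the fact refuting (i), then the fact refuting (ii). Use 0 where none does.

Summary (i) focuses "Louisa" (the agent); background the sketch as thing and Pavel as recipient and in December as setting. No fact matches that background with a different agent, so 0.
Summary (ii) focuses "the sketch" (the thing); background Louisa as agent and Pavel as recipient and in December as setting. Fact (5) matches that background with thing = the blueprint — refutes (ii).

0, 5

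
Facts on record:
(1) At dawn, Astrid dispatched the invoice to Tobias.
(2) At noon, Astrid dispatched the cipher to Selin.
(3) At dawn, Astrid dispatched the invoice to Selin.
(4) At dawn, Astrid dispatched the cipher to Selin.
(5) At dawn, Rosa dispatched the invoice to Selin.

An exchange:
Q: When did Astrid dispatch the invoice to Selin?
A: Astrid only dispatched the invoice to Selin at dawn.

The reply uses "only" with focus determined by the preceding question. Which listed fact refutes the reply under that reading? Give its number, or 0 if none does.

Answering "When did ...?" puts focus on the setting — here, "at dawn".
"Only" then excludes alternative settings while the background — agent = Astrid, thing = the invoice, recipient = Selin — is held fixed.
No listed fact shares that background with another setting. Nothing contradicts the reply.
(Fact (1) would refute a reading with focus on the recipient — but that is not what the question asks.)

0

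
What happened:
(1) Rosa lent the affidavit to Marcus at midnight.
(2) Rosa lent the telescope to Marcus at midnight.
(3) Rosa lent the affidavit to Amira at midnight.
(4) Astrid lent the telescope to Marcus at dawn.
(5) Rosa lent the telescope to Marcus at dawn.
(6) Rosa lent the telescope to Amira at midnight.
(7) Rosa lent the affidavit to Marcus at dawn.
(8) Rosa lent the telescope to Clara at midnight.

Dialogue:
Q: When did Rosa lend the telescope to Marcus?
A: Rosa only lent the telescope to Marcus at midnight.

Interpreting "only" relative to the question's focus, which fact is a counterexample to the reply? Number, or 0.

5

Answering "When did ...?" puts focus on the setting — here, "at midnight".
So "only" ranges over settings; the rest (Rosa as agent and the telescope as thing and Marcus as recipient) is presupposed.
Fact (5) keeps Rosa as agent and the telescope as thing and Marcus as recipient but has setting = at dawn; that refutes the reply.
(Fact (6) would refute a reading with focus on the recipient — but that is not what the question asks.)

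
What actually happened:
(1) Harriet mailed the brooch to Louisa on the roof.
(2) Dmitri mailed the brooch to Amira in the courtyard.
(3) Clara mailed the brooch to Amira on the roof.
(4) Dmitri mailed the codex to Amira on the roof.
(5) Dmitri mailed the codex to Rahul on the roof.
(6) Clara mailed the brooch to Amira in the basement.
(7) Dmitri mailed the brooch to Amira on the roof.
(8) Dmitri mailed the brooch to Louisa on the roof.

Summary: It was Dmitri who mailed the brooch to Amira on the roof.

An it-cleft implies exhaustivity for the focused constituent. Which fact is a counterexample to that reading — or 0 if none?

The cleft puts "Dmitri" in focus and presupposes the open proposition with thing = the brooch, recipient = Amira, setting = on the roof.
Exhaustivity: Dmitri is the only agent satisfying that background.
But fact (3) also has thing = the brooch, recipient = Amira, setting = on the roof, with agent = Clara — so the exhaustive reading fails.

3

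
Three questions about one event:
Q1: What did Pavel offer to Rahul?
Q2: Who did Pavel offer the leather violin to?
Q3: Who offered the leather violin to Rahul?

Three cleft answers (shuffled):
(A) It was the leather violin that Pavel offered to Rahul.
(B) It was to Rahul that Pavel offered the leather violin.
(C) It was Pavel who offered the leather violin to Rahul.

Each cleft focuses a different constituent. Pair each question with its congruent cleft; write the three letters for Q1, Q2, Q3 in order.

ABC

Q1 asks about the direct object; cleft (A) focuses "the leather violin", which is the direct object — so Q1 → A.
Q2 asks about the recipient; cleft (B) focuses "to Rahul", which is the recipient — so Q2 → B.
Q3 asks about the subject (agent); cleft (C) focuses "Pavel", which is the subject (agent) — so Q3 → C.
Mapping: Q1→A, Q2→B, Q3→C.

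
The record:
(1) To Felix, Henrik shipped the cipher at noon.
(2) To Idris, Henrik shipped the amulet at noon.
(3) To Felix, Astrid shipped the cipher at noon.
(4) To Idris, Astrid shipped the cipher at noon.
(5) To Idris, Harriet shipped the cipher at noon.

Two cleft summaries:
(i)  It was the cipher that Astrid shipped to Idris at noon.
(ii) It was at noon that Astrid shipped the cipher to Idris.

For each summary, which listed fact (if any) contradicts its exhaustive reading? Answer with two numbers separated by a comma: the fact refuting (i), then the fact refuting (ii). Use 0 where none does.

0, 0

(i): focus "the cipher". No fact shares agent = Astrid, recipient = Idris, setting = at noon with a different thing. 0.
(ii): focus "at noon". No fact shares agent = Astrid, thing = the cipher, recipient = Idris with a different setting. 0.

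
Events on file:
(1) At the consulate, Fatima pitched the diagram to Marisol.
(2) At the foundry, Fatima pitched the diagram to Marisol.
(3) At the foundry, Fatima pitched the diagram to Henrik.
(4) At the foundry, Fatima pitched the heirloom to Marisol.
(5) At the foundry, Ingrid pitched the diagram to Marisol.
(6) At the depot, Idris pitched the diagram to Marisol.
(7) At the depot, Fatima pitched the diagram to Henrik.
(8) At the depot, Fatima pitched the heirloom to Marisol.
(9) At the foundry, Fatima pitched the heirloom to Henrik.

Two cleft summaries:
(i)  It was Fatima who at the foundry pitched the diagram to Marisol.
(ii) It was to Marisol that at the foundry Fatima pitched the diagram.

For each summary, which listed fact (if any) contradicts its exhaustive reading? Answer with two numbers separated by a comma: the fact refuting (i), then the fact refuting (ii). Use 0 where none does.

Summary (i) focuses "Fatima" (the agent); background same thing, recipient, setting (the diagram / Marisol / at the foundry). Fact (5) matches that background with agent = Ingrid — refutes (i).
Summary (ii) focuses "Marisol" (the recipient); background same agent, thing, setting (Fatima / the diagram / at the foundry). Fact (3) matches that background with recipient = Henrik — refutes (ii).

5, 3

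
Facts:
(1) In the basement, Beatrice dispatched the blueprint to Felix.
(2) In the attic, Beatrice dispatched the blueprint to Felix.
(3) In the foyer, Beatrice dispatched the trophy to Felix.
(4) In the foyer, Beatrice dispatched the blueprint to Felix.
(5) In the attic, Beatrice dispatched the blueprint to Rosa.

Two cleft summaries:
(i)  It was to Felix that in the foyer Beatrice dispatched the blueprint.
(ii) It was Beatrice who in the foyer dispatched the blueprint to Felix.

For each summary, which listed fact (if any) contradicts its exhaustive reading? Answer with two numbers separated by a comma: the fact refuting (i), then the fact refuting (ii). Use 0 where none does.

(i): focus "Felix". No fact shares agent = Beatrice, thing = the blueprint, setting = in the foyer with a different recipient. 0.
(ii): focus "Beatrice". No fact shares thing = the blueprint, recipient = Felix, setting = in the foyer with a different agent. 0.

0, 0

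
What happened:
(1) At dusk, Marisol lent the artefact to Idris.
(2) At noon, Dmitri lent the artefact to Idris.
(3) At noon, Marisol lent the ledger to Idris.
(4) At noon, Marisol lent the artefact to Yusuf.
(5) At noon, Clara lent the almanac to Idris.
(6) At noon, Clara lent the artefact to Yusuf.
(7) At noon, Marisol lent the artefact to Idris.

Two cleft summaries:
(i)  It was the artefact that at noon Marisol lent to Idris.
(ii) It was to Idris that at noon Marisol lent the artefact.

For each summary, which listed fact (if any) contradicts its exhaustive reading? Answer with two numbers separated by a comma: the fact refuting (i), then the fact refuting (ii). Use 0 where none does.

Summary (i) focuses "the artefact" (the thing); background same agent, recipient, setting (Marisol / Idris / at noon). Fact (3) matches that background with thing = the ledger — refutes (i).
Summary (ii) focuses "Idris" (the recipient); background same agent, thing, setting (Marisol / the artefact / at noon). Fact (4) matches that background with recipient = Yusuf — refutes (ii).

3, 4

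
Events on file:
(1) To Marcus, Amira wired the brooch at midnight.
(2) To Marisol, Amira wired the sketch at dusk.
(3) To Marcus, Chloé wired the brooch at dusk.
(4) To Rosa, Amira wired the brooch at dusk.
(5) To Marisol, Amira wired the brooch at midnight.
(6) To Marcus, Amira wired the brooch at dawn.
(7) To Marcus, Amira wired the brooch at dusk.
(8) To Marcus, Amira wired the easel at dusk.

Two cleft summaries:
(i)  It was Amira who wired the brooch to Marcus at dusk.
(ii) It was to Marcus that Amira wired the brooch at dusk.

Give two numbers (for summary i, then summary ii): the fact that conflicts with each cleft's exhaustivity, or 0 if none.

Summary (i) focuses "Amira" (the agent); background thing = the brooch, recipient = Marcus, setting = at dusk. Fact (3) matches that background with agent = Chloé — refutes (i).
Summary (ii) focuses "Marcus" (the recipient); background agent = Amira, thing = the brooch, setting = at dusk. Fact (4) matches that background with recipient = Rosa — refutes (ii).

3, 4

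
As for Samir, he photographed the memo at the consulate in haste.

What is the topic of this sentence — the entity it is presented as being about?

The construction explicitly marks "Samir" as what the sentence is about — the topic.
The remainder of the clause is the comment (what is said about the topic).

Samir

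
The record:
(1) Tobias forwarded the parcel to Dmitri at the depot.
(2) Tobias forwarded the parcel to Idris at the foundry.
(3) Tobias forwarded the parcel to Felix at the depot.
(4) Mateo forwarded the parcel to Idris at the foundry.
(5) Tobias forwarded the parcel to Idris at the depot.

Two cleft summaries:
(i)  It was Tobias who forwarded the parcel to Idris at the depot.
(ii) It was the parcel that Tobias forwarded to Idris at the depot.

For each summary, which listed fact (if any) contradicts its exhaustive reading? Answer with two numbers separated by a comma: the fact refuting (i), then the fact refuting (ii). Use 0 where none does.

0, 0

(i): focus "Tobias". No fact shares same thing, recipient, setting (the parcel / Idris / at the depot) with a different agent. 0.
(ii): focus "the parcel". No fact shares same agent, recipient, setting (Tobias / Idris / at the depot) with a different thing. 0.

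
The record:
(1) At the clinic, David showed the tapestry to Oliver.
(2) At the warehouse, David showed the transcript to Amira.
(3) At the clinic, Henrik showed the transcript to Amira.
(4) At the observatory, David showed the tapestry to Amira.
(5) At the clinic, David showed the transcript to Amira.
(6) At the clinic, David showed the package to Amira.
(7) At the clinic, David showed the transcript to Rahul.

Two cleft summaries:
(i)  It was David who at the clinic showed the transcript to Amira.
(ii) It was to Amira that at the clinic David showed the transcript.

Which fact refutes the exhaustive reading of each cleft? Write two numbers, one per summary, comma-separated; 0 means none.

(i): focus "David". Looking for the transcript as thing and Amira as recipient and at the clinic as setting with some other agent — fact (3) has Henrik there. Refuted.
(ii): focus "Amira". Looking for David as agent and the transcript as thing and at the clinic as setting with some other recipient — fact (7) has Rahul there. Refuted.

3, 7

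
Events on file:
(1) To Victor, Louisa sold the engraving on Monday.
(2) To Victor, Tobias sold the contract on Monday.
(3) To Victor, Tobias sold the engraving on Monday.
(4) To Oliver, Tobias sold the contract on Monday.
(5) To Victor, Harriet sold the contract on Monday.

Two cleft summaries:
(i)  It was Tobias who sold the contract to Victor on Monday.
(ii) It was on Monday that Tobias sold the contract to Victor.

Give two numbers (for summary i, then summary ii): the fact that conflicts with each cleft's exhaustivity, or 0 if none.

(i): focus "Tobias". Looking for same thing, recipient, setting (the contract / Victor / on Monday) with some other agent — fact (5) has Harriet there. Refuted.
(ii): focus "on Monday". No fact shares same agent, thing, recipient (Tobias / the contract / Victor) with a different setting. 0.

5, 0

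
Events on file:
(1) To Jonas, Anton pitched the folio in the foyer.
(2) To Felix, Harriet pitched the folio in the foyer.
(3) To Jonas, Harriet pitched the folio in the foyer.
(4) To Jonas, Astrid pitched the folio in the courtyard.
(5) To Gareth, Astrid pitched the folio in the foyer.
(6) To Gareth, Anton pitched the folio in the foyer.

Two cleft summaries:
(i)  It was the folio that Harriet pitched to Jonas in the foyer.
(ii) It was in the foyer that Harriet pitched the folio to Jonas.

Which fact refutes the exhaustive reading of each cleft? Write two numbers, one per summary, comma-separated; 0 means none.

Summary (i) focuses "the folio" (the thing); background agent = Harriet, recipient = Jonas, setting = in the foyer. No fact matches that background with a different thing, so 0.
Summary (ii) focuses "in the foyer" (the setting); background agent = Harriet, thing = the folio, recipient = Jonas. No fact matches that background with a different setting, so 0.

0, 0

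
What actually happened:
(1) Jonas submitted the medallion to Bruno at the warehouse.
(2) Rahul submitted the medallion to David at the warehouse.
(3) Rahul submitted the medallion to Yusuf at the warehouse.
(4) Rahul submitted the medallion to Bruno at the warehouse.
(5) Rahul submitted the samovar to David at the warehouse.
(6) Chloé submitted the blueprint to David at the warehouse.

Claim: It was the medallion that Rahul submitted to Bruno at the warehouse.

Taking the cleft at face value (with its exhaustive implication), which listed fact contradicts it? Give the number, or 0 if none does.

The cleft puts "the medallion" in focus and presupposes the open proposition with Rahul as agent and Bruno as recipient and at the warehouse as setting.
The exhaustive reading says no other thing fits that background.
Every other fact differs from the presupposition on some backgrounded slot, so none challenges the exhaustivity.

0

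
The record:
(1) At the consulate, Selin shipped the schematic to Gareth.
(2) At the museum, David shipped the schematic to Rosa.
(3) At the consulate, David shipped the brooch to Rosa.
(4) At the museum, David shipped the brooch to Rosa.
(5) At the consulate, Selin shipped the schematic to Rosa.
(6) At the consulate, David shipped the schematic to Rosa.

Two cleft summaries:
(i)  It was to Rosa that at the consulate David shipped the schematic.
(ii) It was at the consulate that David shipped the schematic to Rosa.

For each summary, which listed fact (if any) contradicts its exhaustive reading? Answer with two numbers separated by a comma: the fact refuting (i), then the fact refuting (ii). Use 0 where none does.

0, 2

Summary (i) focuses "Rosa" (the recipient); background David as agent and the schematic as thing and at the consulate as setting. No fact matches that background with a different recipient, so 0.
Summary (ii) focuses "at the consulate" (the setting); background David as agent and the schematic as thing and Rosa as recipient. Fact (2) matches that background with setting = at the museum — refutes (ii).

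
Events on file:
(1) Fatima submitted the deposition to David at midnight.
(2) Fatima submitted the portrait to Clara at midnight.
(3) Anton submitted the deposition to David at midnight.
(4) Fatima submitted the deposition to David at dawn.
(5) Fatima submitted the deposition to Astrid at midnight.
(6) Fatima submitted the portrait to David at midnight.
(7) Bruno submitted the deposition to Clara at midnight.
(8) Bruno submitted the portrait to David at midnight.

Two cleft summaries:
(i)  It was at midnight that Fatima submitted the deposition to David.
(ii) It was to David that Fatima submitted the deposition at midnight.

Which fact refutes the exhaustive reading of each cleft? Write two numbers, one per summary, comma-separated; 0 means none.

4, 5

Summary (i) focuses "at midnight" (the setting); background agent = Fatima, thing = the deposition, recipient = David. Fact (4) matches that background with setting = at dawn — refutes (i).
Summary (ii) focuses "David" (the recipient); background agent = Fatima, thing = the deposition, setting = at midnight. Fact (5) matches that background with recipient = Astrid — refutes (ii).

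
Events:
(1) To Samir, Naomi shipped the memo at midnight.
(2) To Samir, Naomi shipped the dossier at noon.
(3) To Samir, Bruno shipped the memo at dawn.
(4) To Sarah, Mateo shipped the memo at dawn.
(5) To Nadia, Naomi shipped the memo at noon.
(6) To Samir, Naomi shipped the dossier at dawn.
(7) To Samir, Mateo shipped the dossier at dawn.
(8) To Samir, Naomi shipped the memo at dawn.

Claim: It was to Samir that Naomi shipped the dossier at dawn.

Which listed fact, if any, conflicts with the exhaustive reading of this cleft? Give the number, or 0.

0

The cleft puts "Samir" in focus and presupposes the open proposition with agent = Naomi, thing = the dossier, setting = at dawn.
The exhaustive reading says no other recipient fits that background.
Every other fact differs from the presupposition on some backgrounded slot, so none challenges the exhaustivity.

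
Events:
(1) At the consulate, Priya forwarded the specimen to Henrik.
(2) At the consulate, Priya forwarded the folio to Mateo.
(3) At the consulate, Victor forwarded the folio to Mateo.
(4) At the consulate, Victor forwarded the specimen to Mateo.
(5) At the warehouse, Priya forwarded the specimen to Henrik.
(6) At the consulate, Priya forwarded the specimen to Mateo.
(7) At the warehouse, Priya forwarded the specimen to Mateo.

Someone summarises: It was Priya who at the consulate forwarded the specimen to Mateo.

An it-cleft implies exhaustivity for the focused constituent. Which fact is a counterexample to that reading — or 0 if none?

Focus of the cleft: "Priya" (the agent). Presupposed background: same thing, recipient, setting (the specimen / Mateo / at the consulate).
Exhaustivity: Priya is the only agent satisfying that background.
But fact (4) also has same thing, recipient, setting (the specimen / Mateo / at the consulate), with agent = Victor — so the exhaustive reading fails.

4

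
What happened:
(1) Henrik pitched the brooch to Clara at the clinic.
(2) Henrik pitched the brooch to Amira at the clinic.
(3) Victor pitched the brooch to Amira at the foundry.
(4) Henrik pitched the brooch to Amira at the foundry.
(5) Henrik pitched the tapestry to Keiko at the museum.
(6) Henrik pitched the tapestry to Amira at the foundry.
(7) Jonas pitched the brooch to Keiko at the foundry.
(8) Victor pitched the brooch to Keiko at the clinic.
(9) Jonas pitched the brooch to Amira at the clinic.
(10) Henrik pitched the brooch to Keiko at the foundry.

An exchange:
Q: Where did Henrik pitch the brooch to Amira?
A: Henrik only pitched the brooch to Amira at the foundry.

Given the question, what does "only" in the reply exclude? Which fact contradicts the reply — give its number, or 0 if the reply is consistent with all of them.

2

The question "Where did ...?" targets the setting, so in the reply the focus falls on "at the foundry".
"Only" then excludes alternative settings while the background — agent = Henrik, thing = the brooch, recipient = Amira — is held fixed.
Fact (2) shares the background with a different setting (at the clinic) — counterexample.
(Fact (6) would refute a reading with focus on the thing — but that is not what the question asks.)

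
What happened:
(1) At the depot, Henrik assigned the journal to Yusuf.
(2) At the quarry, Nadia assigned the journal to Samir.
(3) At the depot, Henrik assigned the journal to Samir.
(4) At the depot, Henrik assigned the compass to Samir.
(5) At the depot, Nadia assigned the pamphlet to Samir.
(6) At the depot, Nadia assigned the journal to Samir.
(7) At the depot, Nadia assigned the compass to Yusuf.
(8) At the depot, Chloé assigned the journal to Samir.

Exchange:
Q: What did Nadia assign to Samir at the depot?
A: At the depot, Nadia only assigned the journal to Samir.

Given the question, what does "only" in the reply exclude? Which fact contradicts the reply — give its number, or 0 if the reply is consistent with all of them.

5

Answering "What did ...?" puts focus on the thing — here, "the journal".
"Only" then excludes alternative things while the background — Nadia as agent and Samir as recipient and at the depot as setting — is held fixed.
Fact (5) shares the background with a different thing (the pamphlet) — counterexample.
(Fact (2) would refute a reading with focus on the setting — but that is not what the question asks.)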